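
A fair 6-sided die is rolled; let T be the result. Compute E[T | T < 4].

Given T < 4, T is equally likely to be any of {1, 2, 3}.
E[T | T < 4] = (1 + 2 + 3) / 3 = 2.

2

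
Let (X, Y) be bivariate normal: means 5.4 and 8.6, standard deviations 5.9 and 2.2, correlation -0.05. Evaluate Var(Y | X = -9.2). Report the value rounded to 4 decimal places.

For a bivariate normal, Var(Y | X=x) = σ_Y²(1 − ρ²).
Var(Y | X=-9.2) = (2.2)²·(1 − (-0.05)²) = 4.84·0.9975 = 4.8279.

4.8279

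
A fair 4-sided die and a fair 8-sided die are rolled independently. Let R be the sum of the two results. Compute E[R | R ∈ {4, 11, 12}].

P(R ∈ {4, 11, 12}) = 3/16.
Σ over the event: 4·3/32 + 11·1/16 + 12·1/32 = 23/16.
E[R | R ∈ {4, 11, 12}] = (23/16) / (3/16) = 23/3.

23/3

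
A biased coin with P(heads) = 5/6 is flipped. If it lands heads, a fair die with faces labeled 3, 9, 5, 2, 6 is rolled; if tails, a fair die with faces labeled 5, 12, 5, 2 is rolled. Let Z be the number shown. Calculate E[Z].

31/6

E[Z | heads] = (3+9+5+2+6)/5 = 5.
E[Z | tails] = (5+12+5+2)/4 = 6.
By the law of total expectation,
E[Z] = (5/6)·(5) + (1/6)·(6) = 31/6.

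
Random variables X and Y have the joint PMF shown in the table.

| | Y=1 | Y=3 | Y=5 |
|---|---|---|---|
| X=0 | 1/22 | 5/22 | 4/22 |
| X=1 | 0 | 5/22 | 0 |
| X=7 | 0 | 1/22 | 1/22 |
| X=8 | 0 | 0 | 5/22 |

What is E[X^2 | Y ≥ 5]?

369/10

P(Y ≥ 5) = 5/11.
Σ X^2·P over the event = 0·(4/22) + 49·(1/22) + 64·(5/22) = 369/22.
E[X^2 | Y ≥ 5] = (369/22) / (5/11) = 369/10.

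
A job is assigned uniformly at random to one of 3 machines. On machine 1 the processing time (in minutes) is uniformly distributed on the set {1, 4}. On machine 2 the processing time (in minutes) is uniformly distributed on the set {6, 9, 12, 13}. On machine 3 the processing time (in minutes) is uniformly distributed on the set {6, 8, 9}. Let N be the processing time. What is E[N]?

E[N | machine 1] = (1+4)/2 = 5/2.
E[N | machine 2] = (6+9+12+13)/4 = 10.
E[N | machine 3] = (6+8+9)/3 = 23/3.
E[N] = (1/3)·(5/2) + (1/3)·(10) + (1/3)·(23/3) = 121/18.

121/18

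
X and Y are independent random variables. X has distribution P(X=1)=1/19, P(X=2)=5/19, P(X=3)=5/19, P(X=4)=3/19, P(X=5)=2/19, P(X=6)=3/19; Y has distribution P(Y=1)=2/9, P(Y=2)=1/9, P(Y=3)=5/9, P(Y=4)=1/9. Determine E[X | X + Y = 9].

P(X + Y = 9) = 17/171.
Summing X·P(x,y) over outcomes with X + Y = 9 gives 100/171.
E[X | X + Y = 9] = (100/171) / (17/171) = 100/17.

100/17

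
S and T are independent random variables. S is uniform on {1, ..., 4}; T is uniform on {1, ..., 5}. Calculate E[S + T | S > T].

Outcomes with S > T: (2,1), (3,1), (3,2), (4,1), (4,2), (4,3), each with probability 1/20.
E[S + T | S > T] = (3 + 4 + 5 + 5 + 6 + 7) / 6 = 5.

5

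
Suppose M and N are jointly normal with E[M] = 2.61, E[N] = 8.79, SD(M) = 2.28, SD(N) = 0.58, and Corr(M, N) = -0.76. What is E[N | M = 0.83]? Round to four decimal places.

E[N | M=x] = μ_N + ρ(σ_N/σ_M)(x − μ_M) for jointly normal variables.
E[N | M=0.83] = 8.79 + (-0.76)·(0.58/2.28)·(0.83 − (2.61)) = 8.79 + (-0.19333)·(-1.78) = 9.1341.

9.1341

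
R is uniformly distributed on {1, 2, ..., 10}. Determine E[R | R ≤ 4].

5/2

Given R ≤ 4, R is equally likely to be any of {1, 2, 3, 4}.
E[R | R ≤ 4] = (1 + 2 + 3 + 4) / 4 = 5/2.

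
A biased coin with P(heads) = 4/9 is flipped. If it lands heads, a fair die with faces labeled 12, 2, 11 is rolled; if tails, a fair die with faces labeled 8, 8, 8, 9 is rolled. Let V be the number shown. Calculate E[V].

E[V | heads] = (12+2+11)/3 = 25/3.
E[V | tails] = (8+8+8+9)/4 = 33/4.
E[V] = (4/9)·(25/3) + (5/9)·(33/4) = 895/108.

895/108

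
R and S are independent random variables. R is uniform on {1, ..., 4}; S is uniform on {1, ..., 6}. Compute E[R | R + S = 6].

5/2

Outcomes with R + S = 6: (1,5), (2,4), (3,3), (4,2), each with probability 1/24.
E[R | R + S = 6] = (1 + 2 + 3 + 4) / 4 = 5/2.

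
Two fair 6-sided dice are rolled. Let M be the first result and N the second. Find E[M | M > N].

14/3

P(M > N) = 5/12.
Summing M·P(x,y) over outcomes with M > N gives 35/18.
E[M | M > N] = (35/18) / (5/12) = 14/3.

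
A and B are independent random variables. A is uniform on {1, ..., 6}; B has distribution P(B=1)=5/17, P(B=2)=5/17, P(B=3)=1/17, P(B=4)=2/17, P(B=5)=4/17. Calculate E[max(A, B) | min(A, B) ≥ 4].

P(min(A, B) ≥ 4) = 3/17.
Summing max(A,B)·P(x,y) over outcomes with min(A, B) ≥ 4 gives 47/51.
E[max(A, B) | min(A, B) ≥ 4] = (47/51) / (3/17) = 47/9.

47/9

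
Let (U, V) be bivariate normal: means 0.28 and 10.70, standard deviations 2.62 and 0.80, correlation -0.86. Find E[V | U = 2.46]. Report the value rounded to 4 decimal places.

For a bivariate normal, E[V | U=x] = μ_V + ρ·(σ_V/σ_U)·(x − μ_U).
E[V | U=2.46] = 10.70 + (-0.86)·(0.80/2.62)·(2.46 − (0.28)) = 10.70 + (-0.2626)·(2.18) = 10.1275.

10.1275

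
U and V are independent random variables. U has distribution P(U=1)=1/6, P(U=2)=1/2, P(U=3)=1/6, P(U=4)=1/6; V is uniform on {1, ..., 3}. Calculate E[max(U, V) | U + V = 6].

7/2

P(U + V = 6) = 1/9.
Summing max(U,V)·P(x,y) over outcomes with U + V = 6 gives 7/18.
E[max(U, V) | U + V = 6] = (7/18) / (1/9) = 7/2.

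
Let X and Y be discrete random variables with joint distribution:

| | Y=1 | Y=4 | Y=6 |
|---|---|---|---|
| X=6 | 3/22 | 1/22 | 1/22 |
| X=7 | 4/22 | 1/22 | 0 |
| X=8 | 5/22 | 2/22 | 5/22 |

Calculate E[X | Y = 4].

29/4

P(Y = 4) = 2/11.
Σ X·P over the event = 6·(1/22) + 7·(1/22) + 8·(2/22) = 29/22.
E[X | Y = 4] = (29/22) / (2/11) = 29/4.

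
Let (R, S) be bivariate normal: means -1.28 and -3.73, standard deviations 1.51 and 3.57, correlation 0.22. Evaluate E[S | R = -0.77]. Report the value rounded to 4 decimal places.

-3.4647

E[S | R=x] = μ_S + ρ(σ_S/σ_R)(x − μ_R) for jointly normal variables.
E[S | R=-0.77] = -3.73 + (0.22)·(3.57/1.51)·(-0.77 − (-1.28)) = -3.73 + (0.52013)·(0.51) = -3.4647.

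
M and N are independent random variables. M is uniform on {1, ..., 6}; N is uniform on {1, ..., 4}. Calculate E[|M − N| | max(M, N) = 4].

12/7

Outcomes with max(M, N) = 4: (1,4), (2,4), (3,4), (4,1), (4,2), (4,3), (4,4), each with probability 1/24.
E[|M − N| | max(M, N) = 4] = (3 + 2 + 1 + 3 + 2 + 1 + 0) / 7 = 12/7.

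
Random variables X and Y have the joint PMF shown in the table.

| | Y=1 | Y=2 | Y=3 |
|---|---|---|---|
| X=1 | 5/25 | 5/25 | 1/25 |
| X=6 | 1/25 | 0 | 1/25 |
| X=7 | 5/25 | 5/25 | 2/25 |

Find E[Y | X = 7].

7/4

P(X = 7) = 12/25.
Σ Y·P over the event = 1·(5/25) + 2·(5/25) + 3·(2/25) = 21/25.
E[Y | X = 7] = (21/25) / (12/25) = 7/4.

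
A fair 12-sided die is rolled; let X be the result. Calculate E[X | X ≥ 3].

Given X ≥ 3, X is equally likely to be any of {3, 4, 5, 6, 7, 8, 9, 10, 11, 12}.
E[X | X ≥ 3] = (3 + 4 + 5 + 6 + 7 + 8 + 9 + 10 + 11 + 12) / 10 = 15/2.

15/2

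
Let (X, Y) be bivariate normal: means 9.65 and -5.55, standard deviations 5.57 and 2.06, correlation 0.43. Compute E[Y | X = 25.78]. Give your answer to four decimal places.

E[Y | X=x] = μ_Y + ρ(σ_Y/σ_X)(x − μ_X) for jointly normal variables.
E[Y | X=25.78] = -5.55 + (0.43)·(2.06/5.57)·(25.78 − (9.65)) = -5.55 + (0.15903)·(16.13) = -2.9848.

-2.9848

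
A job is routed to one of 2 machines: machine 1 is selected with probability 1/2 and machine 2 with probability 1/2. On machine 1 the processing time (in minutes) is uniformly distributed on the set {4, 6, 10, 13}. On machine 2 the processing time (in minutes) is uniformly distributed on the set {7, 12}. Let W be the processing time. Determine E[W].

71/8

E[W | machine 1] = (4+6+10+13)/4 = 33/4.
E[W | machine 2] = (7+12)/2 = 19/2.
E[W] = (1/2)·(33/4) + (1/2)·(19/2) = 71/8.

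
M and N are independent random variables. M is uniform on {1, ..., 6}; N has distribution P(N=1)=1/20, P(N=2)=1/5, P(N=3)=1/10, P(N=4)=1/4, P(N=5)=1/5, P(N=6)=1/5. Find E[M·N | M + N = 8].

P(M + N = 8) = 19/120.
Summing MN·P(x,y) over outcomes with M + N = 8 gives 133/60.
E[M·N | M + N = 8] = (133/60) / (19/120) = 14.

14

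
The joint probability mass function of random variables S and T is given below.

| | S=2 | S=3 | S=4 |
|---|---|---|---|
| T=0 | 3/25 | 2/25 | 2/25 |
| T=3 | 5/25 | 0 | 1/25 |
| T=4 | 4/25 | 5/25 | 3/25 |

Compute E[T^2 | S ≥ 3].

P(S ≥ 3) = 13/25.
Σ T^2·P over the event = 0·(2/25) + 16·(5/25) + 0·(2/25) + 9·(1/25) + 16·(3/25) = 137/25.
E[T^2 | S ≥ 3] = (137/25) / (13/25) = 137/13.

137/13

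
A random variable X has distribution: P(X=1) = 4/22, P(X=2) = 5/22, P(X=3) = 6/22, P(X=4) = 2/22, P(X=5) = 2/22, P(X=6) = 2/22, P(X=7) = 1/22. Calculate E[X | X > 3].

37/7

P(X > 3) = 7/22.
Σ over the event: 4·1/11 + 5·1/11 + 6·1/11 + 7·1/22 = 37/22.
E[X | X > 3] = (37/22) / (7/22) = 37/7.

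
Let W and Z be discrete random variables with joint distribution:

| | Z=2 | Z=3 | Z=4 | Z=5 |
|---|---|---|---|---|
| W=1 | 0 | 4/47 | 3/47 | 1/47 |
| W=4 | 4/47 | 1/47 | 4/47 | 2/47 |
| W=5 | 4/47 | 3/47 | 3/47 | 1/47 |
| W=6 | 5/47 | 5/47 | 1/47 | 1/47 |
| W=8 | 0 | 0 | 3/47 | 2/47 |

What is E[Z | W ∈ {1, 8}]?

51/13

P(W ∈ {1, 8}) = 13/47.
Σ Z·P over the event = 3·(4/47) + 4·(3/47) + 5·(1/47) + 4·(3/47) + 5·(2/47) = 51/47.
E[Z | W ∈ {1, 8}] = (51/47) / (13/47) = 51/13.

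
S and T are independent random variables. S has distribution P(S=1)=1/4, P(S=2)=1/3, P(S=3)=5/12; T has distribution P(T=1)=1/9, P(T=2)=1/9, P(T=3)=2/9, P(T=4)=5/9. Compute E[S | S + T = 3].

11/7

P(S + T = 3) = 7/108.
Summing S·P(x,y) over outcomes with S + T = 3 gives 11/108.
E[S | S + T = 3] = (11/108) / (7/108) = 11/7.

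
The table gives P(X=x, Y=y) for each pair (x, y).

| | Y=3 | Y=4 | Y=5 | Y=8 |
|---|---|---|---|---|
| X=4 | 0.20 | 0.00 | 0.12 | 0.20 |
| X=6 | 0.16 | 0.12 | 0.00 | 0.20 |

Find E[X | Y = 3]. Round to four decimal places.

P(Y = 3) = 0.36.
Σ X·P over the event = 4·(0.20) + 6·(0.16) = 1.76.
E[X | Y = 3] = (1.76) / (0.36) = 4.8889.

4.8889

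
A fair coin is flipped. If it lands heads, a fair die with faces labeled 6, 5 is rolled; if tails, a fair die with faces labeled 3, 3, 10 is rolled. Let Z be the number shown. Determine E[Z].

E[Z | heads] = (6+5)/2 = 11/2.
E[Z | tails] = (3+3+10)/3 = 16/3.
E[Z] = (1/2)·(11/2) + (1/2)·(16/3) = 65/12.

65/12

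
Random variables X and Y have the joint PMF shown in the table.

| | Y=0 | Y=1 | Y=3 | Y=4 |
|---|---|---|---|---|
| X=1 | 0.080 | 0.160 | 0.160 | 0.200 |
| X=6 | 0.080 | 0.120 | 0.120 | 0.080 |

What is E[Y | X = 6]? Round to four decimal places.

2.0000

P(X = 6) = 0.400.
Σ Y·P over the event = 0·(0.080) + 1·(0.120) + 3·(0.120) + 4·(0.080) = 0.800.
E[Y | X = 6] = (0.800) / (0.400) = 2.0000.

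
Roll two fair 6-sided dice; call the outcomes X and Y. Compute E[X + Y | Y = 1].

9/2

Outcomes with Y = 1: (1,1), (2,1), (3,1), (4,1), (5,1), (6,1), each with probability 1/36.
E[X + Y | Y = 1] = (2 + 3 + 4 + 5 + 6 + 7) / 6 = 9/2.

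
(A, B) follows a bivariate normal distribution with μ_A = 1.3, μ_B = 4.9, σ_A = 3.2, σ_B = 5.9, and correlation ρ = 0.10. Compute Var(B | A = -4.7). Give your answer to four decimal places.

The conditional variance in a bivariate normal is σ_B²(1 − ρ²), independent of x.
Var(B | A=-4.7) = (5.9)²·(1 − (0.10)²) = 34.81·0.99 = 34.4619.

34.4619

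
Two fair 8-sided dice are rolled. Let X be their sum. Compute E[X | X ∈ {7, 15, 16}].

88/9

P(X ∈ {7, 15, 16}) = 9/64.
Σ over the event: 7·3/32 + 15·1/32 + 16·1/64 = 11/8.
E[X | X ∈ {7, 15, 16}] = (11/8) / (9/64) = 88/9.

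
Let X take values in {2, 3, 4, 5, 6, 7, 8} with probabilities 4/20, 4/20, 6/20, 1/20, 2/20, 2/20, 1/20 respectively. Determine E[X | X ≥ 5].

13/2

P(X ≥ 5) = 3/10.
Σ over the event: 5·1/20 + 6·1/10 + 7·1/10 + 8·1/20 = 39/20.
E[X | X ≥ 5] = (39/20) / (3/10) = 13/2.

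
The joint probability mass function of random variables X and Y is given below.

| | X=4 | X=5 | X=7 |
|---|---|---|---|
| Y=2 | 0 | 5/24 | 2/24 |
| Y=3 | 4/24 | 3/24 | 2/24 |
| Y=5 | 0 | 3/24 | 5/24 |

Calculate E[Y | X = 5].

P(X = 5) = 11/24.
Σ Y·P over the event = 2·(5/24) + 3·(3/24) + 5·(3/24) = 17/12.
E[Y | X = 5] = (17/12) / (11/24) = 34/11.

34/11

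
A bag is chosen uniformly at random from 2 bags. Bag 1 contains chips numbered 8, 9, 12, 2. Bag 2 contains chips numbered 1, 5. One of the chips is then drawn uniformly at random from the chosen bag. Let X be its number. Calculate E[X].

43/8

E[X | bag 1] = (8+9+12+2)/4 = 31/4.
E[X | bag 2] = (1+5)/2 = 3.
By the law of total expectation,
E[X] = (1/2)·(31/4) + (1/2)·(3) = 43/8.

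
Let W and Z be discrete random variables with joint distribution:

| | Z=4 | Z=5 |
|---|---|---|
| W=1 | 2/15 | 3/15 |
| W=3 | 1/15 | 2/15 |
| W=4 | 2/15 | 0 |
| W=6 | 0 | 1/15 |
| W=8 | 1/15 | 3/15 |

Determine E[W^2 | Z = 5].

P(Z = 5) = 3/5.
Summing W^2·P(W=x,Z=y) over the conditioning event gives 83/5.
E[W^2 | Z = 5] = (83/5) / (3/5) = 83/3.

83/3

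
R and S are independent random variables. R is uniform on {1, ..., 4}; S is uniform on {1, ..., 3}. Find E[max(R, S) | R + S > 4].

Outcomes with R + S > 4: (2,3), (3,2), (3,3), (4,1), (4,2), (4,3), each with probability 1/12.
E[max(R, S) | R + S > 4] = (3 + 3 + 3 + 4 + 4 + 4) / 6 = 7/2.

7/2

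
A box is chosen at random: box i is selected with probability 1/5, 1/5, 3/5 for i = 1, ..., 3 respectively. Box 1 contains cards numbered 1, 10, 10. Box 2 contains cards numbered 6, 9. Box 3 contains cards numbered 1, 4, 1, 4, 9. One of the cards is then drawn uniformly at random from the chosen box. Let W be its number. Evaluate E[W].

E[W | box 1] = (1+10+10)/3 = 7.
E[W | box 2] = (6+9)/2 = 15/2.
E[W | box 3] = (1+4+1+4+9)/5 = 19/5.
E[W] = (1/5)·(7) + (1/5)·(15/2) + (3/5)·(19/5) = 259/50.

259/50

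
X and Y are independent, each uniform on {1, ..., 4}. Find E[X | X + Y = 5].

Outcomes with X + Y = 5: (1,4), (2,3), (3,2), (4,1), each with probability 1/16.
E[X | X + Y = 5] = (1 + 2 + 3 + 4) / 4 = 5/2.

5/2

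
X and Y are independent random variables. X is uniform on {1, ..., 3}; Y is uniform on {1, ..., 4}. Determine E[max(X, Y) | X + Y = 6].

7/2

Outcomes with X + Y = 6: (2,4), (3,3), each with probability 1/12.
E[max(X, Y) | X + Y = 6] = (4 + 3) / 2 = 7/2.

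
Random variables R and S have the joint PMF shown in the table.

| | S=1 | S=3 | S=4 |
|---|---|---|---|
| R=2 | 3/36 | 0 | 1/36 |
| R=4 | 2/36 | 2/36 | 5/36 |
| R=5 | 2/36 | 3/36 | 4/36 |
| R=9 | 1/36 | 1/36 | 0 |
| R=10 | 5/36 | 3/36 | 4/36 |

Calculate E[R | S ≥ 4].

41/7

P(S ≥ 4) = 7/18.
Σ R·P over the event = 2·(1/36) + 4·(5/36) + 5·(4/36) + 10·(4/36) = 41/18.
E[R | S ≥ 4] = (41/18) / (7/18) = 41/7.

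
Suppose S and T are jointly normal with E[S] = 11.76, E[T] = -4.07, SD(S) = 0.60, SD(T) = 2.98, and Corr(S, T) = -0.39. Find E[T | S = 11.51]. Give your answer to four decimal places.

E[T | S=x] = μ_T + ρ(σ_T/σ_S)(x − μ_S) for jointly normal variables.
E[T | S=11.51] = -4.07 + (-0.39)·(2.98/0.60)·(11.51 − (11.76)) = -4.07 + (-1.937)·(-0.25) = -3.5858.

-3.5858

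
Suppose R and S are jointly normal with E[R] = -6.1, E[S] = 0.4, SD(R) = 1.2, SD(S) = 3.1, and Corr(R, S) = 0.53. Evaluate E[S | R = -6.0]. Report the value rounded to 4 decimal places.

0.5369

For a bivariate normal, E[S | R=x] = μ_S + ρ·(σ_S/σ_R)·(x − μ_R).
E[S | R=-6.0] = 0.4 + (0.53)·(3.1/1.2)·(-6.0 − (-6.1)) = 0.4 + (1.3692)·(0.1) = 0.5369.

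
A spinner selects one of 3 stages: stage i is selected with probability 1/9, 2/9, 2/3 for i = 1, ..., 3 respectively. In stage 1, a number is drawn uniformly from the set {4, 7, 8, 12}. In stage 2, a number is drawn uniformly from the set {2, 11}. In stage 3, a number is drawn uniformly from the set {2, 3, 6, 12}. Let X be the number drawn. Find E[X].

221/36

E[X | stage 1] = (4+7+8+12)/4 = 31/4.
E[X | stage 2] = (2+11)/2 = 13/2.
E[X | stage 3] = (2+3+6+12)/4 = 23/4.
By the law of total expectation,
E[X] = (1/9)·(31/4) + (2/9)·(13/2) + (2/3)·(23/4) = 221/36.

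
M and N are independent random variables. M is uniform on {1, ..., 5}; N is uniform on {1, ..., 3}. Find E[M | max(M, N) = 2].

P(max(M, N) = 2) = 1/5.
Summing M·P(x,y) over outcomes with max(M, N) = 2 gives 1/3.
E[M | max(M, N) = 2] = (1/3) / (1/5) = 5/3.

5/3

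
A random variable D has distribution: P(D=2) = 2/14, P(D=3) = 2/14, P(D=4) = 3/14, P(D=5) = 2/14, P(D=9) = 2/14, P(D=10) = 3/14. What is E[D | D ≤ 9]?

P(D ≤ 9) = 11/14.
Σ over the event: 2·1/7 + 3·1/7 + 4·3/14 + 5·1/7 + 9·1/7 = 25/7.
E[D | D ≤ 9] = (25/7) / (11/14) = 50/11.

50/11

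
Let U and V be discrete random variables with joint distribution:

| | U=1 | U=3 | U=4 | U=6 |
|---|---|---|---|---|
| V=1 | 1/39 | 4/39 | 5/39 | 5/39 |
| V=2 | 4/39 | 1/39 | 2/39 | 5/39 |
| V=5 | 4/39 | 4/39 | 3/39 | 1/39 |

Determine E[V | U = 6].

20/11

P(U = 6) = 11/39.
Σ V·P over the event = 1·(5/39) + 2·(5/39) + 5·(1/39) = 20/39.
E[V | U = 6] = (20/39) / (11/39) = 20/11.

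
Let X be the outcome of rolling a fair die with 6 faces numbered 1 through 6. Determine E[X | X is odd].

Given X is odd, X is equally likely to be any of {1, 3, 5}.
E[X | X is odd] = (1 + 3 + 5) / 3 = 3.

3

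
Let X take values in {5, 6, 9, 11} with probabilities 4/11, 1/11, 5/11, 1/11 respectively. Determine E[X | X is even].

6

P(X is even) = 1/11.
Σ over the event: 6·1/11 = 6/11.
E[X | X is even] = (6/11) / (1/11) = 6.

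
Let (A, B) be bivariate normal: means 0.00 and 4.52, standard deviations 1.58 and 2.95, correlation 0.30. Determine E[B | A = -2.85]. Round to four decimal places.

2.9236

E[B | A=x] = μ_B + ρ(σ_B/σ_A)(x − μ_A) for jointly normal variables.
E[B | A=-2.85] = 4.52 + (0.30)·(2.95/1.58)·(-2.85 − (0.00)) = 4.52 + (0.56013)·(-2.85) = 2.9236.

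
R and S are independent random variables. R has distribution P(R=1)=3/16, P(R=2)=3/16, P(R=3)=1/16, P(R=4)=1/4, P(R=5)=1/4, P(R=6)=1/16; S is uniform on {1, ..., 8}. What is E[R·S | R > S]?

P(R > S) = 19/64.
Summing RS·P(x,y) over outcomes with R > S gives 401/128.
E[R·S | R > S] = (401/128) / (19/64) = 401/38.

401/38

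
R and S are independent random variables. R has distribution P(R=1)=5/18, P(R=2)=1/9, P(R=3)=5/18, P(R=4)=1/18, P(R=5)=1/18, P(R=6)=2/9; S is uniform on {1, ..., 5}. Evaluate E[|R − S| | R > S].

P(R > S) = 13/30.
Summing |R−S|·P(x,y) over outcomes with R > S gives 31/30.
E[|R − S| | R > S] = (31/30) / (13/30) = 31/13.

31/13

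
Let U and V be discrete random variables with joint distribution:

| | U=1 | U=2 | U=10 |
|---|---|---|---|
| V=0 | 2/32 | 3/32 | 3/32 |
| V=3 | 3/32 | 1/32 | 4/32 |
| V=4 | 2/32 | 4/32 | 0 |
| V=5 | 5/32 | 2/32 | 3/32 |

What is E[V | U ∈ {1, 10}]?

69/22

P(U ∈ {1, 10}) = 11/16.
Σ V·P over the event = 0·(2/32) + 3·(3/32) + 4·(2/32) + 5·(5/32) + 0·(3/32) + 3·(4/32) + 5·(3/32) = 69/32.
E[V | U ∈ {1, 10}] = (69/32) / (11/16) = 69/22.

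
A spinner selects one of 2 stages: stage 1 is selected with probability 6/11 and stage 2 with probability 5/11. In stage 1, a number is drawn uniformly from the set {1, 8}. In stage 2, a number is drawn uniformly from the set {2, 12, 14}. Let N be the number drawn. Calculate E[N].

E[N | stage 1] = (1+8)/2 = 9/2.
E[N | stage 2] = (2+12+14)/3 = 28/3.
E[N] = (6/11)·(9/2) + (5/11)·(28/3) = 221/33.

221/33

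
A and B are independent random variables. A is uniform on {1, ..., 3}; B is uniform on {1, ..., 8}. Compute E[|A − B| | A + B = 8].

Outcomes with A + B = 8: (1,7), (2,6), (3,5), each with probability 1/24.
E[|A − B| | A + B = 8] = (6 + 4 + 2) / 3 = 4.

4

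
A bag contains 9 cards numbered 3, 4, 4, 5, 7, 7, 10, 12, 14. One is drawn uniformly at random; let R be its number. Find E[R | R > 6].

10

P(R > 6) = 5/9.
Σ over the event: 7·2/9 + 10·1/9 + 12·1/9 + 14·1/9 = 50/9.
E[R | R > 6] = (50/9) / (5/9) = 10.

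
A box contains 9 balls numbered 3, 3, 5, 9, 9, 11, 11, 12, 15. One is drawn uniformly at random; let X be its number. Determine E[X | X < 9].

P(X < 9) = 1/3.
Σ over the event: 3·2/9 + 5·1/9 = 11/9.
E[X | X < 9] = (11/9) / (1/3) = 11/3.

11/3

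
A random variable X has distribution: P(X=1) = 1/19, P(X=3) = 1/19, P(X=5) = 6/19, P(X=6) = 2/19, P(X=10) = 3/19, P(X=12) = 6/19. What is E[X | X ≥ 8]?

P(X ≥ 8) = 9/19.
Σ over the event: 10·3/19 + 12·6/19 = 102/19.
E[X | X ≥ 8] = (102/19) / (9/19) = 34/3.

34/3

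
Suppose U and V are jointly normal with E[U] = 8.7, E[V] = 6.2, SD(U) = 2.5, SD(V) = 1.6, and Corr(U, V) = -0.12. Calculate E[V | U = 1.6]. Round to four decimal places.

6.7453

The regression of V on U has slope ρ·σ_V/σ_U and passes through (μ_U, μ_V).
E[V | U=1.6] = 6.2 + (-0.12)·(1.6/2.5)·(1.6 − (8.7)) = 6.2 + (-0.0768)·(-7.1) = 6.7453.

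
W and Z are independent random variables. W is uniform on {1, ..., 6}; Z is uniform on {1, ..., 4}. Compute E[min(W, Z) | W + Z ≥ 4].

P(W + Z ≥ 4) = 7/8.
Summing min(W,Z)·P(x,y) over outcomes with W + Z ≥ 4 gives 47/24.
E[min(W, Z) | W + Z ≥ 4] = (47/24) / (7/8) = 47/21.

47/21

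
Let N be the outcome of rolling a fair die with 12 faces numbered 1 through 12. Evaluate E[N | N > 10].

23/2

Given N > 10, N is equally likely to be any of {11, 12}.
E[N | N > 10] = (11 + 12) / 2 = 23/2.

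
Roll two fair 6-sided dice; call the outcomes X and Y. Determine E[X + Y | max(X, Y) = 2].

Outcomes with max(X, Y) = 2: (1,2), (2,1), (2,2), each with probability 1/36.
E[X + Y | max(X, Y) = 2] = (3 + 3 + 4) / 3 = 10/3.

10/3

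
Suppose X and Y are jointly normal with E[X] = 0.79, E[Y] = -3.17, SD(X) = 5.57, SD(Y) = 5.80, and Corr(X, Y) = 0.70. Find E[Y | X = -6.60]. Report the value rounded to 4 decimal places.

-8.5566

E[Y | X=x] = μ_Y + ρ(σ_Y/σ_X)(x − μ_X) for jointly normal variables.
E[Y | X=-6.60] = -3.17 + (0.70)·(5.80/5.57)·(-6.60 − (0.79)) = -3.17 + (0.7289)·(-7.39) = -8.5566.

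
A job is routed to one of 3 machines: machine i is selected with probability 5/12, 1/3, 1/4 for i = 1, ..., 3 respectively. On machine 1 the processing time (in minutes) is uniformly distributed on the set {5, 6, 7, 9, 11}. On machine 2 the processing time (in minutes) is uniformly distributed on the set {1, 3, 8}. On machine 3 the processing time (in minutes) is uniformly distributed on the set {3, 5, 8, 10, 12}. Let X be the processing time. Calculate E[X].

32/5

E[X | machine 1] = (5+6+7+9+11)/5 = 38/5.
E[X | machine 2] = (1+3+8)/3 = 4.
E[X | machine 3] = (3+5+8+10+12)/5 = 38/5.
E[X] = (5/12)·(38/5) + (1/3)·(4) + (1/4)·(38/5) = 32/5.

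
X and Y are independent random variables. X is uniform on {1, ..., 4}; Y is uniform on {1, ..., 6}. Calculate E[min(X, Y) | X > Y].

5/3

P(X > Y) = 1/4.
Summing min(X,Y)·P(x,y) over outcomes with X > Y gives 5/12.
E[min(X, Y) | X > Y] = (5/12) / (1/4) = 5/3.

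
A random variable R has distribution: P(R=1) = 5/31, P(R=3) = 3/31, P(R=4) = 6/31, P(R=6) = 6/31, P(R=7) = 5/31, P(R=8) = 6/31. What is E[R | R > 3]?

143/23

P(R > 3) = 23/31.
Σ over the event: 4·6/31 + 6·6/31 + 7·5/31 + 8·6/31 = 143/31.
E[R | R > 3] = (143/31) / (23/31) = 143/23.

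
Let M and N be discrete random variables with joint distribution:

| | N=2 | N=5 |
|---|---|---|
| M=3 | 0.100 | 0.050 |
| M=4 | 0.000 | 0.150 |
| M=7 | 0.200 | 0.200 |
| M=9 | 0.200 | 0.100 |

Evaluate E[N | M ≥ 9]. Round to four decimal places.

3.0000

P(M ≥ 9) = 0.300.
Summing N·P(M=x,N=y) over the conditioning event gives 0.900.
E[N | M ≥ 9] = (0.900) / (0.300) = 3.0000.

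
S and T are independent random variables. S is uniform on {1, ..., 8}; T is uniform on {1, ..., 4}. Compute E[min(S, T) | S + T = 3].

Outcomes with S + T = 3: (1,2), (2,1), each with probability 1/32.
E[min(S, T) | S + T = 3] = (1 + 1) / 2 = 1.

1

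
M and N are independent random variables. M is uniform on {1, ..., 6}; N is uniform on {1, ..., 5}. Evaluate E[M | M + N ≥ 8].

5

Outcomes with M + N ≥ 8: (3,5), (4,4), (4,5), (5,3), (5,4), (5,5), (6,2), (6,3), (6,4), (6,5), each with probability 1/30.
E[M | M + N ≥ 8] = (3 + 4 + 4 + 5 + 5 + 5 + 6 + 6 + 6 + 6) / 10 = 5.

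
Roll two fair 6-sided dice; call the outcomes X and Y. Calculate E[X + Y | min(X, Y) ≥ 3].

P(min(X, Y) ≥ 3) = 4/9.
Summing (X+Y)·P(x,y) over outcomes with min(X, Y) ≥ 3 gives 4.
E[X + Y | min(X, Y) ≥ 3] = (4) / (4/9) = 9.

9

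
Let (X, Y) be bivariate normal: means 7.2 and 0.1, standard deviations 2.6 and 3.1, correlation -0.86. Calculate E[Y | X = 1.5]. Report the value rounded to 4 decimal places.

For a bivariate normal, E[Y | X=x] = μ_Y + ρ·(σ_Y/σ_X)·(x − μ_X).
E[Y | X=1.5] = 0.1 + (-0.86)·(3.1/2.6)·(1.5 − (7.2)) = 0.1 + (-1.02538)·(-5.7) = 5.9447.

5.9447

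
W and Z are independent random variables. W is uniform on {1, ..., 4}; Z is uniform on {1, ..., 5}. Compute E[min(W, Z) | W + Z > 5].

27/10

Outcomes with W + Z > 5: (1,5), (2,4), (2,5), (3,3), (3,4), (3,5), (4,2), (4,3), (4,4), (4,5), each with probability 1/20.
E[min(W, Z) | W + Z > 5] = (1 + 2 + 2 + 3 + 3 + 3 + 2 + 3 + 4 + 4) / 10 = 27/10.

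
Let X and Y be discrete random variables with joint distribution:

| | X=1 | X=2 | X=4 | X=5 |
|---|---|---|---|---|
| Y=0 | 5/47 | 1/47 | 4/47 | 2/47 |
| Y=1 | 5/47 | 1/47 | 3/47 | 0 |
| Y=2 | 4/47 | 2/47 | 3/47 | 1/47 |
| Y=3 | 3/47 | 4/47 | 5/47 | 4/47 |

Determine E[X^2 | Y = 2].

17/2

P(Y = 2) = 10/47.
Σ X^2·P over the event = 1·(4/47) + 4·(2/47) + 16·(3/47) + 25·(1/47) = 85/47.
E[X^2 | Y = 2] = (85/47) / (10/47) = 17/2.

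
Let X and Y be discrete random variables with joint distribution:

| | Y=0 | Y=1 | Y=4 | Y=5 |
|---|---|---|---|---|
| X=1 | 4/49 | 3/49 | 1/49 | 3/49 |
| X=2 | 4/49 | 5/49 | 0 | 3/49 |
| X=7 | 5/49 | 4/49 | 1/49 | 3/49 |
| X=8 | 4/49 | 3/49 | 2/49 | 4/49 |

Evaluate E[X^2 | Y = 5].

418/13

P(Y = 5) = 13/49.
Σ X^2·P over the event = 1·(3/49) + 4·(3/49) + 49·(3/49) + 64·(4/49) = 418/49.
E[X^2 | Y = 5] = (418/49) / (13/49) = 418/13.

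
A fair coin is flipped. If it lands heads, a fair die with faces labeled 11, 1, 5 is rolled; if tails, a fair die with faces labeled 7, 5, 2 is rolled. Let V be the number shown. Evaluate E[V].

E[V | heads] = (11+1+5)/3 = 17/3.
E[V | tails] = (7+5+2)/3 = 14/3.
E[V] = (1/2)·(17/3) + (1/2)·(14/3) = 31/6.

31/6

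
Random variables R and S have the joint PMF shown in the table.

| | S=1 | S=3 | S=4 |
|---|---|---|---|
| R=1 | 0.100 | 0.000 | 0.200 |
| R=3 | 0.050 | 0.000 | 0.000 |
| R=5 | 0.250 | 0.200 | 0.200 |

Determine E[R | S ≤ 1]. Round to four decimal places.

3.7500

P(S ≤ 1) = 0.400.
Σ R·P over the event = 1·(0.100) + 3·(0.050) + 5·(0.250) = 1.500.
E[R | S ≤ 1] = (1.500) / (0.400) = 3.7500.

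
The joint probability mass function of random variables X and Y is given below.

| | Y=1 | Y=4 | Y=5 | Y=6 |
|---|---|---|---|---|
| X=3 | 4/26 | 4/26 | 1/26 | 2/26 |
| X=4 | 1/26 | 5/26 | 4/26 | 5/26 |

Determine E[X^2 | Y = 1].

P(Y = 1) = 5/26.
Σ X^2·P over the event = 9·(4/26) + 16·(1/26) = 2.
E[X^2 | Y = 1] = (2) / (5/26) = 52/5.

52/5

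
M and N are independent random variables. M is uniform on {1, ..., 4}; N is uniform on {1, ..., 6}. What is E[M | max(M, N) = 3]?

P(max(M, N) = 3) = 5/24.
Summing M·P(x,y) over outcomes with max(M, N) = 3 gives 1/2.
E[M | max(M, N) = 3] = (1/2) / (5/24) = 12/5.

12/5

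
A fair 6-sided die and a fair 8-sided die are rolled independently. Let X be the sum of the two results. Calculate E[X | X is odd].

8

P(X is odd) = 1/2.
Σ over the event: 3·1/24 + 5·1/12 + 7·1/8 + 9·1/8 + 11·1/12 + 13·1/24 = 4.
E[X | X is odd] = (4) / (1/2) = 8.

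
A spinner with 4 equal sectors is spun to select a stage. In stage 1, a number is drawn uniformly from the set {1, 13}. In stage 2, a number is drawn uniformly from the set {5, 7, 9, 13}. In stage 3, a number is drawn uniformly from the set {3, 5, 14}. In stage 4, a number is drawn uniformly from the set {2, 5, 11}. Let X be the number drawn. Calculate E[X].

E[X | stage 1] = (1+13)/2 = 7.
E[X | stage 2] = (5+7+9+13)/4 = 17/2.
E[X | stage 3] = (3+5+14)/3 = 22/3.
E[X | stage 4] = (2+5+11)/3 = 6.
E[X] = (1/4)·(7) + (1/4)·(17/2) + (1/4)·(22/3) + (1/4)·(6) = 173/24.

173/24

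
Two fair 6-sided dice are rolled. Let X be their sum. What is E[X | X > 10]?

P(X > 10) = 1/12.
Σ over the event: 11·1/18 + 12·1/36 = 17/18.
E[X | X > 10] = (17/18) / (1/12) = 34/3.

34/3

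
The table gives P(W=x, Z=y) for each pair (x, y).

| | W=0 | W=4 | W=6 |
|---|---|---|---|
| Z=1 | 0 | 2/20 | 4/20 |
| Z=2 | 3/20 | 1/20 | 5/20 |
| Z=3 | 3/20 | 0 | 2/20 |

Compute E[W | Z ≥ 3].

12/5

P(Z ≥ 3) = 1/4.
Σ W·P over the event = 0·(3/20) + 6·(2/20) = 3/5.
E[W | Z ≥ 3] = (3/5) / (1/4) = 12/5.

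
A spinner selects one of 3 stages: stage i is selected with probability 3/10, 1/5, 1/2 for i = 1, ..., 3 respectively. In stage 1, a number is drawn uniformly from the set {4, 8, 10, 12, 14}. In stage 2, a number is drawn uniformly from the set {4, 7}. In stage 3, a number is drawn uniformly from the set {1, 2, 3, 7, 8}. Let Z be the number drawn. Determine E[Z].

E[Z | stage 1] = (4+8+10+12+14)/5 = 48/5.
E[Z | stage 2] = (4+7)/2 = 11/2.
E[Z | stage 3] = (1+2+3+7+8)/5 = 21/5.
E[Z] = (3/10)·(48/5) + (1/5)·(11/2) + (1/2)·(21/5) = 152/25.

152/25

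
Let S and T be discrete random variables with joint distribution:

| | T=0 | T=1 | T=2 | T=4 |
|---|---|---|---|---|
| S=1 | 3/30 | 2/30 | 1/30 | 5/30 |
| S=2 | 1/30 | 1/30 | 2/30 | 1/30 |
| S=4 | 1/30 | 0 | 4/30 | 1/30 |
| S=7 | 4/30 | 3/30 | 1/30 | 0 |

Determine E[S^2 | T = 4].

P(T = 4) = 7/30.
Σ S^2·P over the event = 1·(5/30) + 4·(1/30) + 16·(1/30) = 5/6.
E[S^2 | T = 4] = (5/6) / (7/30) = 25/7.

25/7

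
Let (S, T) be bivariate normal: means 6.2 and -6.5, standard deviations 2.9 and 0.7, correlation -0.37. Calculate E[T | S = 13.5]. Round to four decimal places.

E[T | S=x] = μ_T + ρ(σ_T/σ_S)(x − μ_S) for jointly normal variables.
E[T | S=13.5] = -6.5 + (-0.37)·(0.7/2.9)·(13.5 − (6.2)) = -6.5 + (-0.08931)·(7.3) = -7.1520.

-7.1520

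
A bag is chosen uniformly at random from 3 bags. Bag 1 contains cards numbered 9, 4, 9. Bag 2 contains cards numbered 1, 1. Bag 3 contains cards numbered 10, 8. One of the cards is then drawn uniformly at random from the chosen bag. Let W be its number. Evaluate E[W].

E[W | bag 1] = (9+4+9)/3 = 22/3.
E[W | bag 2] = (1+1)/2 = 1.
E[W | bag 3] = (10+8)/2 = 9.
E[W] = (1/3)·(22/3) + (1/3)·(1) + (1/3)·(9) = 52/9.

52/9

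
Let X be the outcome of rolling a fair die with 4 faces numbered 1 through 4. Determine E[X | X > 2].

7/2

Given X > 2, X is equally likely to be any of {3, 4}.
E[X | X > 2] = (3 + 4) / 2 = 7/2.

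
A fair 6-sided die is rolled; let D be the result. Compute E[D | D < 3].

Given D < 3, D is equally likely to be any of {1, 2}.
E[D | D < 3] = (1 + 2) / 2 = 3/2.

3/2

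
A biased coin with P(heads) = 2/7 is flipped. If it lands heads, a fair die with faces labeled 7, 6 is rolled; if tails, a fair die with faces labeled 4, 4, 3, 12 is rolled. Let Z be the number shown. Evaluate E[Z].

167/28

E[Z | heads] = (7+6)/2 = 13/2.
E[Z | tails] = (4+4+3+12)/4 = 23/4.
E[Z] = (2/7)·(13/2) + (5/7)·(23/4) = 167/28.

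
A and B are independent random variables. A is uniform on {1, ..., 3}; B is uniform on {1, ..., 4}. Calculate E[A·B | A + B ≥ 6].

29/3

Outcomes with A + B ≥ 6: (2,4), (3,3), (3,4), each with probability 1/12.
E[A·B | A + B ≥ 6] = (8 + 9 + 12) / 3 = 29/3.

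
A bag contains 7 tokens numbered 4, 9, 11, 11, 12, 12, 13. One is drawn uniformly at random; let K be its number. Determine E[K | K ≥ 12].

P(K ≥ 12) = 3/7.
Σ over the event: 12·2/7 + 13·1/7 = 37/7.
E[K | K ≥ 12] = (37/7) / (3/7) = 37/3.

37/3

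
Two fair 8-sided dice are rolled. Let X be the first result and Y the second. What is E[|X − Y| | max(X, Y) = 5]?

20/9

P(max(X, Y) = 5) = 9/64.
Summing |X−Y|·P(x,y) over outcomes with max(X, Y) = 5 gives 5/16.
E[|X − Y| | max(X, Y) = 5] = (5/16) / (9/64) = 20/9.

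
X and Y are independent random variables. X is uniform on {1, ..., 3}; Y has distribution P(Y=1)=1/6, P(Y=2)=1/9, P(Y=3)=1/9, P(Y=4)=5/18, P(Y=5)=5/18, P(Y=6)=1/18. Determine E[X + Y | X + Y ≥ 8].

57/7

P(X + Y ≥ 8) = 7/54.
Summing (X+Y)·P(x,y) over outcomes with X + Y ≥ 8 gives 19/18.
E[X + Y | X + Y ≥ 8] = (19/18) / (7/54) = 57/7.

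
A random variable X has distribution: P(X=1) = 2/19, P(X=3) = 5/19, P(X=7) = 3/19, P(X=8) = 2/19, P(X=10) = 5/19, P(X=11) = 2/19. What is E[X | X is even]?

P(X is even) = 7/19.
Σ over the event: 8·2/19 + 10·5/19 = 66/19.
E[X | X is even] = (66/19) / (7/19) = 66/7.

66/7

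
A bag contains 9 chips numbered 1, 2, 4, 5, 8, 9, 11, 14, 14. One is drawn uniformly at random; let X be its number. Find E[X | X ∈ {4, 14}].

32/3

P(X ∈ {4, 14}) = 1/3.
Σ over the event: 4·1/9 + 14·2/9 = 32/9.
E[X | X ∈ {4, 14}] = (32/9) / (1/3) = 32/3.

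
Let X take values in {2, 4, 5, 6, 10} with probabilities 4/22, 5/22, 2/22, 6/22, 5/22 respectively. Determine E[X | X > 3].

58/9

P(X > 3) = 9/11.
Σ over the event: 4·5/22 + 5·1/11 + 6·3/11 + 10·5/22 = 58/11.
E[X | X > 3] = (58/11) / (9/11) = 58/9.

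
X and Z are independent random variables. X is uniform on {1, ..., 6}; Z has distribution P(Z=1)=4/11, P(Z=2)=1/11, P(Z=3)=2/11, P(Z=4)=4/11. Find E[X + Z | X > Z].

125/19

P(X > Z) = 19/33.
Summing (X+Z)·P(x,y) over outcomes with X > Z gives 125/33.
E[X + Z | X > Z] = (125/33) / (19/33) = 125/19.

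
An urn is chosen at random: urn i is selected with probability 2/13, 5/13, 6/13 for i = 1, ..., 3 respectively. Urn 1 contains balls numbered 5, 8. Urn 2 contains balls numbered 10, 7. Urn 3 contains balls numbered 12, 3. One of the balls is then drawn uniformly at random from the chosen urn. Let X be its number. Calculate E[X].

201/26

E[X | urn 1] = (5+8)/2 = 13/2.
E[X | urn 2] = (10+7)/2 = 17/2.
E[X | urn 3] = (12+3)/2 = 15/2.
E[X] = (2/13)·(13/2) + (5/13)·(17/2) + (6/13)·(15/2) = 201/26.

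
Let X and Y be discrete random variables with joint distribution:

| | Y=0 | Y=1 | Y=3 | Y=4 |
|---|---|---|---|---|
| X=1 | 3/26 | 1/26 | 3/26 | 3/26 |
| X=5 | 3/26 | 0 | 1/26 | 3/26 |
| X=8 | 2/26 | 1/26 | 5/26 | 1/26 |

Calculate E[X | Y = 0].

17/4

P(Y = 0) = 4/13.
Σ X·P over the event = 1·(3/26) + 5·(3/26) + 8·(2/26) = 17/13.
E[X | Y = 0] = (17/13) / (4/13) = 17/4.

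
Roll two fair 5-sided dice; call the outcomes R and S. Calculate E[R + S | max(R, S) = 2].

10/3

Outcomes with max(R, S) = 2: (1,2), (2,1), (2,2), each with probability 1/25.
E[R + S | max(R, S) = 2] = (3 + 3 + 4) / 3 = 10/3.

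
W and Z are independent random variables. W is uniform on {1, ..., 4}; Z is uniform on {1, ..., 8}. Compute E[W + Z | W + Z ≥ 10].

32/3

Outcomes with W + Z ≥ 10: (2,8), (3,7), (3,8), (4,6), (4,7), (4,8), each with probability 1/32.
E[W + Z | W + Z ≥ 10] = (10 + 10 + 11 + 10 + 11 + 12) / 6 = 32/3.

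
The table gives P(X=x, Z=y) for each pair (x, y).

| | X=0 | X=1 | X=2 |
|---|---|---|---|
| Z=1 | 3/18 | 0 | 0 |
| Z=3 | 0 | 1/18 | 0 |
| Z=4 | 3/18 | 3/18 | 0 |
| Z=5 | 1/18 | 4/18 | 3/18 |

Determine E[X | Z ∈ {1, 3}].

P(Z ∈ {1, 3}) = 2/9.
Σ X·P over the event = 0·(3/18) + 1·(1/18) = 1/18.
E[X | Z ∈ {1, 3}] = (1/18) / (2/9) = 1/4.

1/4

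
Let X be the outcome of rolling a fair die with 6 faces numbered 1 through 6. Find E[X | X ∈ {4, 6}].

P(X ∈ {4, 6}) = 1/3.
Σ over the event: 4·1/6 + 6·1/6 = 5/3.
E[X | X ∈ {4, 6}] = (5/3) / (1/3) = 5.

5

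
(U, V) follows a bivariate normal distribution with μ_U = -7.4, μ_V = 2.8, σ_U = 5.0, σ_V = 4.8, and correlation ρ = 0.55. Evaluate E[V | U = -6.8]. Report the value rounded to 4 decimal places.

3.1168

For a bivariate normal, E[V | U=x] = μ_V + ρ·(σ_V/σ_U)·(x − μ_U).
E[V | U=-6.8] = 2.8 + (0.55)·(4.8/5.0)·(-6.8 − (-7.4)) = 2.8 + (0.528)·(0.6) = 3.1168.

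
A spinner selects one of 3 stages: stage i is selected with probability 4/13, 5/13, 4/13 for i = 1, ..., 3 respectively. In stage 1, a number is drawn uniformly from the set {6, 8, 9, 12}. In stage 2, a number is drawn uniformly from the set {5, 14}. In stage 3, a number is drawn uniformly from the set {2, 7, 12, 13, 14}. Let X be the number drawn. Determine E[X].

93/10

E[X | stage 1] = (6+8+9+12)/4 = 35/4.
E[X | stage 2] = (5+14)/2 = 19/2.
E[X | stage 3] = (2+7+12+13+14)/5 = 48/5.
By the law of total expectation,
E[X] = (4/13)·(35/4) + (5/13)·(19/2) + (4/13)·(48/5) = 93/10.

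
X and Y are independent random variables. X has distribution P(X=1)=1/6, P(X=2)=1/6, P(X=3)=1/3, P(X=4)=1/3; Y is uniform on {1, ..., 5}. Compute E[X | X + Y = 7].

P(X + Y = 7) = 1/6.
Summing X·P(x,y) over outcomes with X + Y = 7 gives 8/15.
E[X | X + Y = 7] = (8/15) / (1/6) = 16/5.

16/5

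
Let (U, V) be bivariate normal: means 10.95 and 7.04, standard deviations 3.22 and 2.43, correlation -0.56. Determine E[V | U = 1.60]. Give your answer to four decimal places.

E[V | U=x] = μ_V + ρ(σ_V/σ_U)(x − μ_U) for jointly normal variables.
E[V | U=1.60] = 7.04 + (-0.56)·(2.43/3.22)·(1.60 − (10.95)) = 7.04 + (-0.42261)·(-9.35) = 10.9914.

10.9914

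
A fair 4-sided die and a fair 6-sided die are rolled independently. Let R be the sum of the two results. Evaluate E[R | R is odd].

P(R is odd) = 1/2.
Σ over the event: 3·1/12 + 5·1/6 + 7·1/6 + 9·1/12 = 3.
E[R | R is odd] = (3) / (1/2) = 6.

6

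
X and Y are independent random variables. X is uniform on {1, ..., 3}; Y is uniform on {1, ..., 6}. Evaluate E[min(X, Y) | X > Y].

4/3

P(X > Y) = 1/6.
Summing min(X,Y)·P(x,y) over outcomes with X > Y gives 2/9.
E[min(X, Y) | X > Y] = (2/9) / (1/6) = 4/3.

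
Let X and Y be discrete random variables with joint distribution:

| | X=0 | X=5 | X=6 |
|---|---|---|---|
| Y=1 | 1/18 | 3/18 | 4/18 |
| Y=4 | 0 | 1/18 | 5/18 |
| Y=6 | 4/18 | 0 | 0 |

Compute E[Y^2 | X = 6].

P(X = 6) = 1/2.
Σ Y^2·P over the event = 1·(4/18) + 16·(5/18) = 14/3.
E[Y^2 | X = 6] = (14/3) / (1/2) = 28/3.

28/3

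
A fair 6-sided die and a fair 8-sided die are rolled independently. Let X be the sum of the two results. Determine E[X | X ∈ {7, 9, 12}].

44/5

P(X ∈ {7, 9, 12}) = 5/16.
Σ over the event: 7·1/8 + 9·1/8 + 12·1/16 = 11/4.
E[X | X ∈ {7, 9, 12}] = (11/4) / (5/16) = 44/5.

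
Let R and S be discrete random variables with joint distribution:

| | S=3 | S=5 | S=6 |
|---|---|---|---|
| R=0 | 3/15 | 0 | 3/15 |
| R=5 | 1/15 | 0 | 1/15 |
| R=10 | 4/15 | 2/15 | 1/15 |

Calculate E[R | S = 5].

P(S = 5) = 2/15.
Summing R·P(R=x,S=y) over the conditioning event gives 4/3.
E[R | S = 5] = (4/3) / (2/15) = 10.

10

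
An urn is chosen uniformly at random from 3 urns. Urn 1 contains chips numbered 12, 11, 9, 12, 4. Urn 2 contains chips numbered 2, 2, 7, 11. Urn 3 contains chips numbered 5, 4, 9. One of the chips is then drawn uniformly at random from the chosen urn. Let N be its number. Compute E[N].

211/30

E[N | urn 1] = (12+11+9+12+4)/5 = 48/5.
E[N | urn 2] = (2+2+7+11)/4 = 11/2.
E[N | urn 3] = (5+4+9)/3 = 6.
By the law of total expectation,
E[N] = (1/3)·(48/5) + (1/3)·(11/2) + (1/3)·(6) = 211/30.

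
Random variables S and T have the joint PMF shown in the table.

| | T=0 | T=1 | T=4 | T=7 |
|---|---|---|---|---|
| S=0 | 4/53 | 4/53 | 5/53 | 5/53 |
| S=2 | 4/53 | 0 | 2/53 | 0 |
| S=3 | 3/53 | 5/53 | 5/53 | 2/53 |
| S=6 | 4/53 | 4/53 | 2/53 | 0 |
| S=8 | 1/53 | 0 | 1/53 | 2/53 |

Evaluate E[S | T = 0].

P(T = 0) = 16/53.
Σ S·P over the event = 0·(4/53) + 2·(4/53) + 3·(3/53) + 6·(4/53) + 8·(1/53) = 49/53.
E[S | T = 0] = (49/53) / (16/53) = 49/16.

49/16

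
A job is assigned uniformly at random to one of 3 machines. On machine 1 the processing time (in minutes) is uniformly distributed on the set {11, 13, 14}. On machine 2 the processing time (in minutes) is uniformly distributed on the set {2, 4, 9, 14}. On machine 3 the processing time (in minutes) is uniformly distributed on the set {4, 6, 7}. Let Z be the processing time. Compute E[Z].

E[Z | machine 1] = (11+13+14)/3 = 38/3.
E[Z | machine 2] = (2+4+9+14)/4 = 29/4.
E[Z | machine 3] = (4+6+7)/3 = 17/3.
E[Z] = (1/3)·(38/3) + (1/3)·(29/4) + (1/3)·(17/3) = 307/36.

307/36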